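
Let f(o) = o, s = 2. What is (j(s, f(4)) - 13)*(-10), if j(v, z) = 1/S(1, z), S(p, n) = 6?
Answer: 385/3 ≈ 128.33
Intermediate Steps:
j(v, z) = ⅙ (j(v, z) = 1/6 = ⅙)
(j(s, f(4)) - 13)*(-10) = (⅙ - 13)*(-10) = -77/6*(-10) = 385/3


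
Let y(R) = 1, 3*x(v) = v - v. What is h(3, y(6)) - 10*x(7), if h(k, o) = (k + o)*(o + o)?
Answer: 8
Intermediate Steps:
x(v) = 0 (x(v) = (v - v)/3 = (⅓)*0 = 0)
h(k, o) = 2*o*(k + o) (h(k, o) = (k + o)*(2*o) = 2*o*(k + o))
h(3, y(6)) - 10*x(7) = 2*1*(3 + 1) - 10*0 = 2*1*4 + 0 = 8 + 0 = 8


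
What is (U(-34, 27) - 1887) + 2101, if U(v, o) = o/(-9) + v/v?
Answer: 212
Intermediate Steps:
U(v, o) = 1 - o/9 (U(v, o) = o*(-⅑) + 1 = -o/9 + 1 = 1 - o/9)
(U(-34, 27) - 1887) + 2101 = ((1 - ⅑*27) - 1887) + 2101 = ((1 - 3) - 1887) + 2101 = (-2 - 1887) + 2101 = -1889 + 2101 = 212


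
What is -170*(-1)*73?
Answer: 12410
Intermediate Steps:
-170*(-1)*73 = 170*73 = 12410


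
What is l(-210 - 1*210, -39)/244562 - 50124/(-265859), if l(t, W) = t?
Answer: 6073382454/32509504379 ≈ 0.18682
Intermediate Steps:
l(-210 - 1*210, -39)/244562 - 50124/(-265859) = (-210 - 1*210)/244562 - 50124/(-265859) = (-210 - 210)*(1/244562) - 50124*(-1/265859) = -420*1/244562 + 50124/265859 = -210/122281 + 50124/265859 = 6073382454/32509504379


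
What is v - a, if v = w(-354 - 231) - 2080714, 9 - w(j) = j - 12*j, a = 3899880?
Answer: -5987020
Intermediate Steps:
w(j) = 9 + 11*j (w(j) = 9 - (j - 12*j) = 9 - (-11)*j = 9 + 11*j)
v = -2087140 (v = (9 + 11*(-354 - 231)) - 2080714 = (9 + 11*(-585)) - 2080714 = (9 - 6435) - 2080714 = -6426 - 2080714 = -2087140)
v - a = -2087140 - 1*3899880 = -2087140 - 3899880 = -5987020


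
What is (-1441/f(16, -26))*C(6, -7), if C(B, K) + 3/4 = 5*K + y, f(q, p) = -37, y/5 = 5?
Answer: -61963/148 ≈ -418.67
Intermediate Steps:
y = 25 (y = 5*5 = 25)
C(B, K) = 97/4 + 5*K (C(B, K) = -¾ + (5*K + 25) = -¾ + (25 + 5*K) = 97/4 + 5*K)
(-1441/f(16, -26))*C(6, -7) = (-1441/(-37))*(97/4 + 5*(-7)) = (-1441*(-1/37))*(97/4 - 35) = (1441/37)*(-43/4) = -61963/148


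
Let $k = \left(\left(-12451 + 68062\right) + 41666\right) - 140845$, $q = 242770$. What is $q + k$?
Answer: $199202$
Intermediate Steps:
$k = -43568$ ($k = \left(55611 + 41666\right) - 140845 = 97277 - 140845 = -43568$)
$q + k = 242770 - 43568 = 199202$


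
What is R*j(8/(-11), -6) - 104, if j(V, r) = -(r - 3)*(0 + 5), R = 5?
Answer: 121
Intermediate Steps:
j(V, r) = 15 - 5*r (j(V, r) = -(-3 + r)*5 = -(-15 + 5*r) = 15 - 5*r)
R*j(8/(-11), -6) - 104 = 5*(15 - 5*(-6)) - 104 = 5*(15 + 30) - 104 = 5*45 - 104 = 225 - 104 = 121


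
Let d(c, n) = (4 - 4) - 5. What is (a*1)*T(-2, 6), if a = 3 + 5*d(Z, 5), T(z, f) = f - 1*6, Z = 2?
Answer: 0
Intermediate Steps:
T(z, f) = -6 + f (T(z, f) = f - 6 = -6 + f)
d(c, n) = -5 (d(c, n) = 0 - 5 = -5)
a = -22 (a = 3 + 5*(-5) = 3 - 25 = -22)
(a*1)*T(-2, 6) = (-22*1)*(-6 + 6) = -22*0 = 0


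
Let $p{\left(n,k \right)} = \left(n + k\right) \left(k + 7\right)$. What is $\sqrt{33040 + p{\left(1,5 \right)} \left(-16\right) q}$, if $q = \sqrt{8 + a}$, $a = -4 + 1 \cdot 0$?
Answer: $4 \sqrt{1921} \approx 175.32$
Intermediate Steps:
$a = -4$ ($a = -4 + 0 = -4$)
$p{\left(n,k \right)} = \left(7 + k\right) \left(k + n\right)$ ($p{\left(n,k \right)} = \left(k + n\right) \left(7 + k\right) = \left(7 + k\right) \left(k + n\right)$)
$q = 2$ ($q = \sqrt{8 - 4} = \sqrt{4} = 2$)
$\sqrt{33040 + p{\left(1,5 \right)} \left(-16\right) q} = \sqrt{33040 + \left(5^{2} + 7 \cdot 5 + 7 \cdot 1 + 5 \cdot 1\right) \left(-16\right) 2} = \sqrt{33040 + \left(25 + 35 + 7 + 5\right) \left(-16\right) 2} = \sqrt{33040 + 72 \left(-16\right) 2} = \sqrt{33040 - 2304} = \sqrt{30736} = 4 \sqrt{1921}$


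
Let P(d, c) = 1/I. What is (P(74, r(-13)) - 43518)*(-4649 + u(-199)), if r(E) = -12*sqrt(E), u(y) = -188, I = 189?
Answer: 5683406591/27 ≈ 2.1050e+8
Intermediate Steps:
P(d, c) = 1/189
(P(74, r(-13)) - 43518)*(-4649 + u(-199)) = (1/189 - 43518)*(-4649 - 188) = -8224901/189*(-4837) = 5683406591/27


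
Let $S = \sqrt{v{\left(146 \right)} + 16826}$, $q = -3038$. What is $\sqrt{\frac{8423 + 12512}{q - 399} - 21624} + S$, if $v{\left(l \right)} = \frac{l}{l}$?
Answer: $\sqrt{16827} + \frac{i \sqrt{255515595251}}{3437} \approx 129.72 + 147.07 i$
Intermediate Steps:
$v{\left(l \right)} = 1$
$S = \sqrt{16827}$ ($S = \sqrt{1 + 16826} = \sqrt{16827} \approx 129.72$)
$\sqrt{\frac{8423 + 12512}{q - 399} - 21624} + S = \sqrt{\frac{8423 + 12512}{-3038 - 399} - 21624} + \sqrt{16827} = \sqrt{\frac{20935}{-3437} - 21624} + \sqrt{16827} = \sqrt{20935 \left(- \frac{1}{3437}\right) - 21624} + \sqrt{16827} = \sqrt{- \frac{20935}{3437} - 21624} + \sqrt{16827} = \sqrt{- \frac{74342623}{3437}} + \sqrt{16827} = \frac{i \sqrt{255515595251}}{3437} + \sqrt{16827} = \sqrt{16827} + \frac{i \sqrt{255515595251}}{3437}$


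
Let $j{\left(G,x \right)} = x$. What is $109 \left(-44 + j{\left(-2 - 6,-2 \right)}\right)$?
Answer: $-5014$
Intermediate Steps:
$109 \left(-44 + j{\left(-2 - 6,-2 \right)}\right) = 109 \left(-44 - 2\right) = 109 \left(-46\right) = -5014$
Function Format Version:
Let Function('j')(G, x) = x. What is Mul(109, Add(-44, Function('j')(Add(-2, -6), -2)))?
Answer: -5014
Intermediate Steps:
Mul(109, Add(-44, Function('j')(Add(-2, -6), -2))) = Mul(109, Add(-44, -2)) = Mul(109, -46) = -5014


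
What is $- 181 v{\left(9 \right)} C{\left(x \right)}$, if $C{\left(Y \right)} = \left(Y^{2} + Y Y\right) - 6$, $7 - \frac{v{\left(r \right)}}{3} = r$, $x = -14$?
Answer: $419196$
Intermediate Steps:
$v{\left(r \right)} = 21 - 3 r$
$C{\left(Y \right)} = -6 + 2 Y^{2}$ ($C{\left(Y \right)} = \left(Y^{2} + Y^{2}\right) - 6 = 2 Y^{2} - 6 = -6 + 2 Y^{2}$)
$- 181 v{\left(9 \right)} C{\left(x \right)} = - 181 \left(21 - 27\right) \left(-6 + 2 \left(-14\right)^{2}\right) = - 181 \left(21 - 27\right) \left(-6 + 2 \cdot 196\right) = \left(-181\right) \left(-6\right) \left(-6 + 392\right) = 1086 \cdot 386 = 419196$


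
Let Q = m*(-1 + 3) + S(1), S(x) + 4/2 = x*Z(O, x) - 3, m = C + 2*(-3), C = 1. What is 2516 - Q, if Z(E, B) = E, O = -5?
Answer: 2536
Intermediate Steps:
m = -5 (m = 1 + 2*(-3) = 1 - 6 = -5)
S(x) = -5 - 5*x (S(x) = -2 + (x*(-5) - 3) = -2 + (-5*x - 3) = -2 + (-3 - 5*x) = -5 - 5*x)
Q = -20 (Q = -5*(-1 + 3) + (-5 - 5*1) = -5*2 + (-5 - 5) = -10 - 10 = -20)
2516 - Q = 2516 - 1*(-20) = 2516 + 20 = 2536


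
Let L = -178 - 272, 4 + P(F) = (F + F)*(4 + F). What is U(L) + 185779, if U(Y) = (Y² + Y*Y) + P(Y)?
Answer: 992175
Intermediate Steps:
P(F) = -4 + 2*F*(4 + F) (P(F) = -4 + (F + F)*(4 + F) = -4 + (2*F)*(4 + F) = -4 + 2*F*(4 + F))
L = -450
U(Y) = -4 + 4*Y² + 8*Y (U(Y) = (Y² + Y*Y) + (-4 + 2*Y² + 8*Y) = (Y² + Y²) + (-4 + 2*Y² + 8*Y) = 2*Y² + (-4 + 2*Y² + 8*Y) = -4 + 4*Y² + 8*Y)
U(L) + 185779 = (-4 + 4*(-450)² + 8*(-450)) + 185779 = (-4 + 4*202500 - 3600) + 185779 = (-4 + 810000 - 3600) + 185779 = 806396 + 185779 = 992175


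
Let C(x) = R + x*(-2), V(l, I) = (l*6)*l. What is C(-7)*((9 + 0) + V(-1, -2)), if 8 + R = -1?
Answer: 75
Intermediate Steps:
R = -9 (R = -8 - 1 = -9)
V(l, I) = 6*l² (V(l, I) = (6*l)*l = 6*l²)
C(x) = -9 - 2*x (C(x) = -9 + x*(-2) = -9 - 2*x)
C(-7)*((9 + 0) + V(-1, -2)) = (-9 - 2*(-7))*((9 + 0) + 6*(-1)²) = (-9 + 14)*(9 + 6*1) = 5*(9 + 6) = 5*15 = 75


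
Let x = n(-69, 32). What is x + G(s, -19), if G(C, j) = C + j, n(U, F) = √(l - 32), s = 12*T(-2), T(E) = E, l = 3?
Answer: -43 + I*√29 ≈ -43.0 + 5.3852*I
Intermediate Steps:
s = -24 (s = 12*(-2) = -24)
n(U, F) = I*√29 (n(U, F) = √(3 - 32) = √(-29) = I*√29)
x = I*√29 ≈ 5.3852*I
x + G(s, -19) = I*√29 + (-24 - 19) = I*√29 - 43 = -43 + I*√29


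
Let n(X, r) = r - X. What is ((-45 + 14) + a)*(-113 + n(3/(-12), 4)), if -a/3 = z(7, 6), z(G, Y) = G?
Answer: 5655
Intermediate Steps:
a = -21 (a = -3*7 = -21)
((-45 + 14) + a)*(-113 + n(3/(-12), 4)) = ((-45 + 14) - 21)*(-113 + (4 - 3/(-12))) = (-31 - 21)*(-113 + (4 - 3*(-1)/12)) = -52*(-113 + (4 - 1*(-1/4))) = -52*(-113 + (4 + 1/4)) = -52*(-113 + 17/4) = -52*(-435/4) = 5655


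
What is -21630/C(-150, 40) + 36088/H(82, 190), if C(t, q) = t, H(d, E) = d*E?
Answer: 570681/3895 ≈ 146.52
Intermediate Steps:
H(d, E) = E*d
-21630/C(-150, 40) + 36088/H(82, 190) = -21630/(-150) + 36088/((190*82)) = -21630*(-1/150) + 36088/15580 = 721/5 + 36088*(1/15580) = 721/5 + 9022/3895 = 570681/3895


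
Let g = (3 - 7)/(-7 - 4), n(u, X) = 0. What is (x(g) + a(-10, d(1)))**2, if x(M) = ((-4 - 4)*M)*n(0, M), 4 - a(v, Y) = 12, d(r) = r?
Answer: 64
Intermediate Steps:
a(v, Y) = -8 (a(v, Y) = 4 - 1*12 = 4 - 12 = -8)
g = 4/11 (g = -4/(-11) = -4*(-1/11) = 4/11 ≈ 0.36364)
x(M) = 0 (x(M) = ((-4 - 4)*M)*0 = -8*M*0 = 0)
(x(g) + a(-10, d(1)))**2 = (0 - 8)**2 = (-8)**2 = 64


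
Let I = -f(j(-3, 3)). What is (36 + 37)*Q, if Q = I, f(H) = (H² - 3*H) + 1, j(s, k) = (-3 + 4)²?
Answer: 73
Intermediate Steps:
j(s, k) = 1 (j(s, k) = 1² = 1)
f(H) = 1 + H² - 3*H
I = 1 (I = -(1 + 1² - 3*1) = -(1 + 1 - 3) = -1*(-1) = 1)
Q = 1
(36 + 37)*Q = (36 + 37)*1 = 73*1 = 73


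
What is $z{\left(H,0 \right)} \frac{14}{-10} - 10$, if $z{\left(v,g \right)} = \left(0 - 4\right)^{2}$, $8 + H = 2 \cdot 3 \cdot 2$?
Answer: $- \frac{162}{5} \approx -32.4$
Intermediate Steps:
$H = 4$ ($H = -8 + 2 \cdot 3 \cdot 2 = -8 + 6 \cdot 2 = -8 + 12 = 4$)
$z{\left(v,g \right)} = 16$ ($z{\left(v,g \right)} = \left(-4\right)^{2} = 16$)
$z{\left(H,0 \right)} \frac{14}{-10} - 10 = 16 \frac{14}{-10} - 10 = 16 \cdot 14 \left(- \frac{1}{10}\right) - 10 = 16 \left(- \frac{7}{5}\right) - 10 = - \frac{112}{5} - 10 = - \frac{162}{5}$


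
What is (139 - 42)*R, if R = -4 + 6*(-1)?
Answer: -970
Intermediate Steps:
R = -10 (R = -4 - 6 = -10)
(139 - 42)*R = (139 - 42)*(-10) = 97*(-10) = -970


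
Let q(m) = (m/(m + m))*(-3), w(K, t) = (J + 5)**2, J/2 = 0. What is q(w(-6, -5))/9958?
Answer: -3/19916 ≈ -0.00015063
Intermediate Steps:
J = 0 (J = 2*0 = 0)
w(K, t) = 25 (w(K, t) = (0 + 5)**2 = 5**2 = 25)
q(m) = -3/2 (q(m) = (m/((2*m)))*(-3) = (m*(1/(2*m)))*(-3) = (1/2)*(-3) = -3/2)
q(w(-6, -5))/9958 = -3/2/9958 = -3/2*1/9958 = -3/19916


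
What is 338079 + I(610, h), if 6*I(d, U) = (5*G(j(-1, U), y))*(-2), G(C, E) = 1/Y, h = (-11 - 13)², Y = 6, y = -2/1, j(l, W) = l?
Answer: 6085417/18 ≈ 3.3808e+5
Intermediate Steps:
y = -2 (y = -2*1 = -2)
h = 576 (h = (-24)² = 576)
G(C, E) = ⅙ (G(C, E) = 1/6 = ⅙)
I(d, U) = -5/18 (I(d, U) = ((5*(⅙))*(-2))/6 = ((⅚)*(-2))/6 = (⅙)*(-5/3) = -5/18)
338079 + I(610, h) = 338079 - 5/18 = 6085417/18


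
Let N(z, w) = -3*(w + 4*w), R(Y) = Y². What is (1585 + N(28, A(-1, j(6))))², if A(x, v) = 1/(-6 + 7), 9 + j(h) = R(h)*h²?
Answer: 2464900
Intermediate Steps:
j(h) = -9 + h⁴ (j(h) = -9 + h²*h² = -9 + h⁴)
A(x, v) = 1 (A(x, v) = 1/1 = 1)
N(z, w) = -15*w
(1585 + N(28, A(-1, j(6))))² = (1585 - 15*1)² = (1585 - 15)² = 1570² = 2464900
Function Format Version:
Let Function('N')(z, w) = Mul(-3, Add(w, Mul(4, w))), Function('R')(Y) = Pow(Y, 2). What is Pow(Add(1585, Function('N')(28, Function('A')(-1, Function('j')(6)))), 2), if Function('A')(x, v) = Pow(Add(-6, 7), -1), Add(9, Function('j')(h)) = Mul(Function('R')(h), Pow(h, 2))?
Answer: 2464900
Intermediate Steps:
Function('j')(h) = Add(-9, Pow(h, 4)) (Function('j')(h) = Add(-9, Mul(Pow(h, 2), Pow(h, 2))) = Add(-9, Pow(h, 4)))
Function('A')(x, v) = 1 (Function('A')(x, v) = Pow(1, -1) = 1)
Function('N')(z, w) = Mul(-15, w) (Function('N')(z, w) = Mul(-3, Mul(5, w)) = Mul(-15, w))
Pow(Add(1585, Function('N')(28, Function('A')(-1, Function('j')(6)))), 2) = Pow(Add(1585, Mul(-15, 1)), 2) = Pow(Add(1585, -15), 2) = Pow(1570, 2) = 2464900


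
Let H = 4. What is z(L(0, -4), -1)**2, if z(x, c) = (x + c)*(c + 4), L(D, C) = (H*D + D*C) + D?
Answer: 9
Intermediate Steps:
L(D, C) = 5*D + C*D (L(D, C) = (4*D + D*C) + D = (4*D + C*D) + D = 5*D + C*D)
z(x, c) = (4 + c)*(c + x) (z(x, c) = (c + x)*(4 + c) = (4 + c)*(c + x))
z(L(0, -4), -1)**2 = ((-1)**2 + 4*(-1) + 4*(0*(5 - 4)) - 0*(5 - 4))**2 = (1 - 4 + 4*(0*1) - 0)**2 = (1 - 4 + 4*0 - 1*0)**2 = (1 - 4 + 0 + 0)**2 = (-3)**2 = 9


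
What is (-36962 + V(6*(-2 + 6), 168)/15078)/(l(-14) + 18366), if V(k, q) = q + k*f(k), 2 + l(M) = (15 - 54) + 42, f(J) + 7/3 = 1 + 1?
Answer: -278656438/138468813 ≈ -2.0124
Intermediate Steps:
f(J) = -1/3 (f(J) = -7/3 + (1 + 1) = -7/3 + 2 = -1/3)
l(M) = 1 (l(M) = -2 + ((15 - 54) + 42) = -2 + (-39 + 42) = -2 + 3 = 1)
V(k, q) = q - k/3 (V(k, q) = q + k*(-1/3) = q - k/3)
(-36962 + V(6*(-2 + 6), 168)/15078)/(l(-14) + 18366) = (-36962 + (168 - 2*(-2 + 6))/15078)/(1 + 18366) = (-36962 + (168 - 2*4)*(1/15078))/18367 = (-36962 + (168 - 1/3*24)*(1/15078))*(1/18367) = (-36962 + (168 - 8)*(1/15078))*(1/18367) = (-36962 + 160*(1/15078))*(1/18367) = (-36962 + 80/7539)*(1/18367) = -278656438/7539*1/18367 = -278656438/138468813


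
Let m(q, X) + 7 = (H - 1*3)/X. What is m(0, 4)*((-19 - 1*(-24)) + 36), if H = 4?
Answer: -1107/4 ≈ -276.75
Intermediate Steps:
m(q, X) = -7 + 1/X (m(q, X) = -7 + (4 - 1*3)/X = -7 + (4 - 3)/X = -7 + 1/X)
m(0, 4)*((-19 - 1*(-24)) + 36) = (-7 + 1/4)*((-19 - 1*(-24)) + 36) = (-7 + 1/4)*((-19 + 24) + 36) = -27*(5 + 36)/4 = -27/4*41 = -1107/4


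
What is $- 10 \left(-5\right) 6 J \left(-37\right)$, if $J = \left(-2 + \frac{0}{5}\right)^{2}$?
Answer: $-44400$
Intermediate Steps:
$J = 4$ ($J = \left(-2 + 0 \cdot \frac{1}{5}\right)^{2} = \left(-2 + 0\right)^{2} = \left(-2\right)^{2} = 4$)
$- 10 \left(-5\right) 6 J \left(-37\right) = - 10 \left(-5\right) 6 \cdot 4 \left(-37\right) = - 10 \left(\left(-30\right) 4\right) \left(-37\right) = \left(-10\right) \left(-120\right) \left(-37\right) = 1200 \left(-37\right) = -44400$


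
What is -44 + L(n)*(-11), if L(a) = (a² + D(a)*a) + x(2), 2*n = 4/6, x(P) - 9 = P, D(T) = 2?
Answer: -1562/9 ≈ -173.56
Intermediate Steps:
x(P) = 9 + P
n = ⅓ (n = (4/6)/2 = (4*(⅙))/2 = (½)*(⅔) = ⅓ ≈ 0.33333)
L(a) = 11 + a² + 2*a (L(a) = (a² + 2*a) + (9 + 2) = (a² + 2*a) + 11 = 11 + a² + 2*a)
-44 + L(n)*(-11) = -44 + (11 + (⅓)² + 2*(⅓))*(-11) = -44 + (11 + ⅑ + ⅔)*(-11) = -44 + (106/9)*(-11) = -44 - 1166/9 = -1562/9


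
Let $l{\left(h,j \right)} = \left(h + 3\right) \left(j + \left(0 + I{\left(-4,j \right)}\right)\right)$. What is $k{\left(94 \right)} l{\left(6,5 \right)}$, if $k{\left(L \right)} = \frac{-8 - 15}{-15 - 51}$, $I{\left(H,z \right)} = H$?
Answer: $\frac{69}{22} \approx 3.1364$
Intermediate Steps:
$k{\left(L \right)} = \frac{23}{66}$ ($k{\left(L \right)} = - \frac{23}{-66} = \left(-23\right) \left(- \frac{1}{66}\right) = \frac{23}{66}$)
$l{\left(h,j \right)} = \left(-4 + j\right) \left(3 + h\right)$ ($l{\left(h,j \right)} = \left(h + 3\right) \left(j + \left(0 - 4\right)\right) = \left(3 + h\right) \left(j - 4\right) = \left(3 + h\right) \left(-4 + j\right) = \left(-4 + j\right) \left(3 + h\right)$)
$k{\left(94 \right)} l{\left(6,5 \right)} = \frac{23 \left(-12 - 24 + 3 \cdot 5 + 6 \cdot 5\right)}{66} = \frac{23 \left(-12 - 24 + 15 + 30\right)}{66} = \frac{23}{66} \cdot 9 = \frac{69}{22}$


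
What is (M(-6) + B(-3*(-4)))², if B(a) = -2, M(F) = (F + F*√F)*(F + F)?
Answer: -26204 + 10080*I*√6 ≈ -26204.0 + 24691.0*I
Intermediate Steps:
M(F) = 2*F*(F + F^(3/2)) (M(F) = (F + F^(3/2))*(2*F) = 2*F*(F + F^(3/2)))
(M(-6) + B(-3*(-4)))² = ((2*(-6)² + 2*(-6)^(5/2)) - 2)² = ((2*36 + 2*(36*I*√6)) - 2)² = ((72 + 72*I*√6) - 2)² = (70 + 72*I*√6)²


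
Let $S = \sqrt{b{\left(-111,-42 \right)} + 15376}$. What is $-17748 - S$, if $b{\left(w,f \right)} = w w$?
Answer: $-17748 - \sqrt{27697} \approx -17914.0$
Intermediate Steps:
$b{\left(w,f \right)} = w^{2}$
$S = \sqrt{27697}$ ($S = \sqrt{\left(-111\right)^{2} + 15376} = \sqrt{12321 + 15376} = \sqrt{27697} \approx 166.42$)
$-17748 - S = -17748 - \sqrt{27697}$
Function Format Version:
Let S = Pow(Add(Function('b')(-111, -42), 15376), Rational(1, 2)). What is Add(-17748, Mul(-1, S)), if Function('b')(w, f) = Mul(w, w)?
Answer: Add(-17748, Mul(-1, Pow(27697, Rational(1, 2)))) ≈ -17914.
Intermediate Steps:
Function('b')(w, f) = Pow(w, 2)
S = Pow(27697, Rational(1, 2)) (S = Pow(Add(Pow(-111, 2), 15376), Rational(1, 2)) = Pow(Add(12321, 15376), Rational(1, 2)) = Pow(27697, Rational(1, 2)) ≈ 166.42)
Add(-17748, Mul(-1, S)) = Add(-17748, Mul(-1, Pow(27697, Rational(1, 2))))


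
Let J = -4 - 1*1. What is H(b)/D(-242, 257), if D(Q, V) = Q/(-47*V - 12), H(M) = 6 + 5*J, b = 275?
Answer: -229729/242 ≈ -949.29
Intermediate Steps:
J = -5 (J = -4 - 1 = -5)
H(M) = -19 (H(M) = 6 + 5*(-5) = 6 - 25 = -19)
D(Q, V) = Q/(-12 - 47*V)
H(b)/D(-242, 257) = -19/((-1*(-242)/(12 + 47*257))) = -19/((-1*(-242)/(12 + 12079))) = -19/((-1*(-242)/12091)) = -19/((-1*(-242)*1/12091)) = -19/242/12091 = -19*12091/242 = -229729/242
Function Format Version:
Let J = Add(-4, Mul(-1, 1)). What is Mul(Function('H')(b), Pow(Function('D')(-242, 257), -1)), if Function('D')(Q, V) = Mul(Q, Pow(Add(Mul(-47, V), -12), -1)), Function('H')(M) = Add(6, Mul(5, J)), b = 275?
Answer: Rational(-229729, 242) ≈ -949.29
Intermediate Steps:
J = -5 (J = Add(-4, -1) = -5)
Function('H')(M) = -19 (Function('H')(M) = Add(6, Mul(5, -5)) = Add(6, -25) = -19)
Function('D')(Q, V) = Mul(Q, Pow(Add(-12, Mul(-47, V)), -1))
Mul(Function('H')(b), Pow(Function('D')(-242, 257), -1)) = Mul(-19, Pow(Mul(-1, -242, Pow(Add(12, Mul(47, 257)), -1)), -1)) = Mul(-19, Pow(Mul(-1, -242, Pow(Add(12, 12079), -1)), -1)) = Mul(-19, Pow(Mul(-1, -242, Pow(12091, -1)), -1)) = Mul(-19, Pow(Mul(-1, -242, Rational(1, 12091)), -1)) = Mul(-19, Pow(Rational(242, 12091), -1)) = Mul(-19, Rational(12091, 242)) = Rational(-229729, 242)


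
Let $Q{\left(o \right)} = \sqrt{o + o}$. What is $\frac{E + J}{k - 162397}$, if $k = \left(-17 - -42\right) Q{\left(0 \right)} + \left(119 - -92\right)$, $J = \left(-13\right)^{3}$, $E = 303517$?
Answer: $- \frac{50220}{27031} \approx -1.8579$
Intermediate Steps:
$Q{\left(o \right)} = \sqrt{2} \sqrt{o}$ ($Q{\left(o \right)} = \sqrt{2 o} = \sqrt{2} \sqrt{o}$)
$J = -2197$
$k = 211$ ($k = \left(-17 - -42\right) \sqrt{2} \sqrt{0} + \left(119 - -92\right) = \left(-17 + 42\right) \sqrt{2} \cdot 0 + \left(119 + 92\right) = 25 \cdot 0 + 211 = 0 + 211 = 211$)
$\frac{E + J}{k - 162397} = \frac{303517 - 2197}{211 - 162397} = \frac{301320}{-162186} = 301320 \left(- \frac{1}{162186}\right) = - \frac{50220}{27031}$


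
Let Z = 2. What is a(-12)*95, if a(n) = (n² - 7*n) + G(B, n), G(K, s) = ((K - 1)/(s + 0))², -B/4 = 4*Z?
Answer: 358055/16 ≈ 22378.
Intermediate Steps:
B = -32 (B = -16*2 = -4*8 = -32)
G(K, s) = (-1 + K)²/s² (G(K, s) = ((-1 + K)/s)² = (-1 + K)²/s²)
a(n) = n² - 7*n + 1089/n² (a(n) = (n² - 7*n) + (-1 - 32)²/n² = (n² - 7*n) + (-33)²/n² = (n² - 7*n) + 1089/n² = n² - 7*n + 1089/n²)
a(-12)*95 = ((1089 + (-12)³*(-7 - 12))/(-12)²)*95 = ((1089 - 1728*(-19))/144)*95 = ((1089 + 32832)/144)*95 = ((1/144)*33921)*95 = (3769/16)*95 = 358055/16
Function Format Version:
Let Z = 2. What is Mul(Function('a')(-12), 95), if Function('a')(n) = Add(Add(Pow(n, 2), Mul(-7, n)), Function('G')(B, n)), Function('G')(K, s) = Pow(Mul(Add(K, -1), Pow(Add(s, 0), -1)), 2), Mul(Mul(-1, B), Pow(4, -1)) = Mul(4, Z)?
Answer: Rational(358055, 16) ≈ 22378.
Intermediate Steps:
B = -32 (B = Mul(-4, Mul(4, 2)) = Mul(-4, 8) = -32)
Function('G')(K, s) = Mul(Pow(s, -2), Pow(Add(-1, K), 2)) (Function('G')(K, s) = Pow(Mul(Add(-1, K), Pow(s, -1)), 2) = Pow(Mul(Pow(s, -1), Add(-1, K)), 2) = Mul(Pow(s, -2), Pow(Add(-1, K), 2)))
Function('a')(n) = Add(Pow(n, 2), Mul(-7, n), Mul(1089, Pow(n, -2))) (Function('a')(n) = Add(Add(Pow(n, 2), Mul(-7, n)), Mul(Pow(n, -2), Pow(Add(-1, -32), 2))) = Add(Add(Pow(n, 2), Mul(-7, n)), Mul(Pow(n, -2), Pow(-33, 2))) = Add(Add(Pow(n, 2), Mul(-7, n)), Mul(Pow(n, -2), 1089)) = Add(Add(Pow(n, 2), Mul(-7, n)), Mul(1089, Pow(n, -2))) = Add(Pow(n, 2), Mul(-7, n), Mul(1089, Pow(n, -2))))
Mul(Function('a')(-12), 95) = Mul(Mul(Pow(-12, -2), Add(1089, Mul(Pow(-12, 3), Add(-7, -12)))), 95) = Mul(Mul(Rational(1, 144), Add(1089, Mul(-1728, -19))), 95) = Mul(Mul(Rational(1, 144), Add(1089, 32832)), 95) = Mul(Mul(Rational(1, 144), 33921), 95) = Mul(Rational(3769, 16), 95) = Rational(358055, 16)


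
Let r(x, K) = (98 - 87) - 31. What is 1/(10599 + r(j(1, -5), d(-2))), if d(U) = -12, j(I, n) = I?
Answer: 1/10579 ≈ 9.4527e-5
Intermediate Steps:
r(x, K) = -20 (r(x, K) = 11 - 31 = -20)
1/(10599 + r(j(1, -5), d(-2))) = 1/(10599 - 20) = 1/10579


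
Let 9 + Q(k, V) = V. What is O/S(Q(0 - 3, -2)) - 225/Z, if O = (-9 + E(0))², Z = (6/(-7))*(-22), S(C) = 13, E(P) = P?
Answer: -3261/572 ≈ -5.7010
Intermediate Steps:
Q(k, V) = -9 + V
Z = 132/7 (Z = (6*(-⅐))*(-22) = -6/7*(-22) = 132/7 ≈ 18.857)
O = 81 (O = (-9 + 0)² = (-9)² = 81)
O/S(Q(0 - 3, -2)) - 225/Z = 81/13 - 225/132/7 = 81*(1/13) - 225*7/132 = 81/13 - 525/44 = -3261/572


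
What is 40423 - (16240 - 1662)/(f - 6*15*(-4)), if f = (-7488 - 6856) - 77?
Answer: 568402381/14061 ≈ 40424.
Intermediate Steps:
f = -14421 (f = -14344 - 77 = -14421)
40423 - (16240 - 1662)/(f - 6*15*(-4)) = 40423 - (16240 - 1662)/(-14421 - 6*15*(-4)) = 40423 - 14578/(-14421 - 90*(-4)) = 40423 - 14578/(-14421 + 360) = 40423 - 14578/(-14061) = 40423 - 14578*(-1)/14061 = 40423 - 1*(-14578/14061) = 40423 + 14578/14061 = 568402381/14061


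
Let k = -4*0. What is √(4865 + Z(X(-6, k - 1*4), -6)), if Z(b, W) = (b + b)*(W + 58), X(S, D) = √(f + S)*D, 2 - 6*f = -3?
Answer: √(43785 - 624*I*√186)/3 ≈ 70.075 - 6.7469*I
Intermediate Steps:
f = ⅚ (f = ⅓ - ⅙*(-3) = ⅓ + ½ = ⅚ ≈ 0.83333)
k = 0
X(S, D) = D*√(⅚ + S) (X(S, D) = √(⅚ + S)*D = D*√(⅚ + S))
Z(b, W) = 2*b*(58 + W) (Z(b, W) = (2*b)*(58 + W) = 2*b*(58 + W))
√(4865 + Z(X(-6, k - 1*4), -6)) = √(4865 + 2*((0 - 1*4)*√(30 + 36*(-6))/6)*(58 - 6)) = √(4865 + 2*((0 - 4)*√(30 - 216)/6)*52) = √(4865 + 2*((⅙)*(-4)*√(-186))*52) = √(4865 + 2*((⅙)*(-4)*(I*√186))*52) = √(4865 + 2*(-2*I*√186/3)*52) = √(4865 - 208*I*√186/3)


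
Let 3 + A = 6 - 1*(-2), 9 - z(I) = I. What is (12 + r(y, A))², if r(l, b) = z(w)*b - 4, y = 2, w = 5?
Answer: 784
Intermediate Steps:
z(I) = 9 - I
A = 5 (A = -3 + (6 - 1*(-2)) = -3 + (6 + 2) = -3 + 8 = 5)
r(l, b) = -4 + 4*b (r(l, b) = (9 - 1*5)*b - 4 = (9 - 5)*b - 4 = 4*b - 4 = -4 + 4*b)
(12 + r(y, A))² = (12 + (-4 + 4*5))² = (12 + (-4 + 20))² = (12 + 16)² = 28² = 784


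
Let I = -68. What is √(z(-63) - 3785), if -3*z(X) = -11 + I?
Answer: 2*I*√8457/3 ≈ 61.308*I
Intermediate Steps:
z(X) = 79/3 (z(X) = -(-11 - 68)/3 = -⅓*(-79) = 79/3)
√(z(-63) - 3785) = √(79/3 - 3785) = √(-11276/3) = 2*I*√8457/3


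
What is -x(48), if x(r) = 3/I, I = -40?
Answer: 3/40 ≈ 0.075000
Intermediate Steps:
x(r) = -3/40 (x(r) = 3/(-40) = 3*(-1/40) = -3/40)
-x(48) = -1*(-3/40) = 3/40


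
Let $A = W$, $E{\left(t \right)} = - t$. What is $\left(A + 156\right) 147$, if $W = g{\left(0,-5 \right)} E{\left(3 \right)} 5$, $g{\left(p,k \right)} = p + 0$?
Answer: $22932$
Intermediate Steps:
$g{\left(p,k \right)} = p$
$W = 0$ ($W = 0 \left(\left(-1\right) 3\right) 5 = 0 \left(-3\right) 5 = 0 \cdot 5 = 0$)
$A = 0$
$\left(A + 156\right) 147 = \left(0 + 156\right) 147 = 156 \cdot 147 = 22932$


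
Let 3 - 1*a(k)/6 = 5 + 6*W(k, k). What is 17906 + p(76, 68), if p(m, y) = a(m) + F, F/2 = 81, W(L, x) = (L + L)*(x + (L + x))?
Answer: -1229560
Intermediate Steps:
W(L, x) = 2*L*(L + 2*x) (W(L, x) = (2*L)*(L + 2*x) = 2*L*(L + 2*x))
a(k) = -12 - 216*k**2 (a(k) = 18 - 6*(5 + 6*(2*k*(k + 2*k))) = 18 - 6*(5 + 6*(2*k*(3*k))) = 18 - 6*(5 + 6*(6*k**2)) = 18 - 6*(5 + 36*k**2) = 18 + (-30 - 216*k**2) = -12 - 216*k**2)
F = 162 (F = 2*81 = 162)
p(m, y) = 150 - 216*m**2 (p(m, y) = (-12 - 216*m**2) + 162 = 150 - 216*m**2)
17906 + p(76, 68) = 17906 + (150 - 216*76**2) = 17906 + (150 - 216*5776) = 17906 + (150 - 1247616) = 17906 - 1247466 = -1229560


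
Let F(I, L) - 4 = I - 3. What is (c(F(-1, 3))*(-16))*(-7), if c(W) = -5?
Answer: -560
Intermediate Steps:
F(I, L) = 1 + I (F(I, L) = 4 + (I - 3) = 4 + (-3 + I) = 1 + I)
(c(F(-1, 3))*(-16))*(-7) = -5*(-16)*(-7) = 80*(-7) = -560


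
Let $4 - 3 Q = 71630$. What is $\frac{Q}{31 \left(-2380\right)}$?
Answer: $\frac{35813}{110670} \approx 0.3236$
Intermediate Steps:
$Q = - \frac{71626}{3}$ ($Q = \frac{4}{3} - \frac{71630}{3} = - \frac{71626}{3} \approx -23875.0$)
$\frac{Q}{31 \left(-2380\right)} = - \frac{71626}{3 \cdot 31 \left(-2380\right)} = - \frac{71626}{3 \left(-73780\right)} = \left(- \frac{71626}{3}\right) \left(- \frac{1}{73780}\right) = \frac{35813}{110670}$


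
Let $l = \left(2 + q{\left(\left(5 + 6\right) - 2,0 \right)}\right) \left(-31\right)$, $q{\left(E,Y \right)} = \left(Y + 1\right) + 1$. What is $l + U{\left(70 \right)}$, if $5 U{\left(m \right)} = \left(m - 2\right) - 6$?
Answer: $- \frac{558}{5} \approx -111.6$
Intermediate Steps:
$U{\left(m \right)} = - \frac{8}{5} + \frac{m}{5}$ ($U{\left(m \right)} = \frac{\left(m - 2\right) - 6}{5} = \frac{\left(-2 + m\right) - 6}{5} = \frac{-8 + m}{5} = - \frac{8}{5} + \frac{m}{5}$)
$q{\left(E,Y \right)} = 2 + Y$ ($q{\left(E,Y \right)} = \left(1 + Y\right) + 1 = 2 + Y$)
$l = -124$ ($l = \left(2 + \left(2 + 0\right)\right) \left(-31\right) = \left(2 + 2\right) \left(-31\right) = 4 \left(-31\right) = -124$)
$l + U{\left(70 \right)} = -124 + \left(- \frac{8}{5} + \frac{1}{5} \cdot 70\right) = -124 + \left(- \frac{8}{5} + 14\right) = -124 + \frac{62}{5} = - \frac{558}{5}$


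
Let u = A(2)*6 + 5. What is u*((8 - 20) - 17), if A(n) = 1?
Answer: -319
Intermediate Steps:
u = 11 (u = 1*6 + 5 = 6 + 5 = 11)
u*((8 - 20) - 17) = 11*((8 - 20) - 17) = 11*(-12 - 17) = 11*(-29) = -319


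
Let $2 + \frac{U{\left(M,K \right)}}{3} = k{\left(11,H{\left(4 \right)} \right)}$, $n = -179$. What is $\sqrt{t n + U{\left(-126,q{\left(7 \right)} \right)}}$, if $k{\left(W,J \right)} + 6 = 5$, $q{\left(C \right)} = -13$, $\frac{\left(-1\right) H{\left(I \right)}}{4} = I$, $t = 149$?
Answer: $2 i \sqrt{6670} \approx 163.34 i$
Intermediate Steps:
$H{\left(I \right)} = - 4 I$
$k{\left(W,J \right)} = -1$ ($k{\left(W,J \right)} = -6 + 5 = -1$)
$U{\left(M,K \right)} = -9$ ($U{\left(M,K \right)} = -6 + 3 \left(-1\right) = -6 - 3 = -9$)
$\sqrt{t n + U{\left(-126,q{\left(7 \right)} \right)}} = \sqrt{149 \left(-179\right) - 9} = \sqrt{-26671 - 9} = \sqrt{-26680} = 2 i \sqrt{6670}$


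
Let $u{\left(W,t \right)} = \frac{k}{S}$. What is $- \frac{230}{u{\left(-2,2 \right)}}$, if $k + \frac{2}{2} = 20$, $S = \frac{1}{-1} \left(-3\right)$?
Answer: $- \frac{690}{19} \approx -36.316$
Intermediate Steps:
$S = 3$ ($S = \left(-1\right) \left(-3\right) = 3$)
$k = 19$ ($k = -1 + 20 = 19$)
$u{\left(W,t \right)} = \frac{19}{3}$
$- \frac{230}{u{\left(-2,2 \right)}} = - \frac{230}{\frac{19}{3}} = \left(-230\right) \frac{3}{19} = - \frac{690}{19}$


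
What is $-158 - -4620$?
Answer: $4462$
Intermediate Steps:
$-158 - -4620 = -158 + 4620 = 4462$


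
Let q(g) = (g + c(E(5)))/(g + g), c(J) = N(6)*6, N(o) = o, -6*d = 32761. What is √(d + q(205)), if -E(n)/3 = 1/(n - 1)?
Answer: I*√2064949215/615 ≈ 73.889*I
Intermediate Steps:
d = -32761/6 (d = -⅙*32761 = -32761/6 ≈ -5460.2)
E(n) = -3/(-1 + n) (E(n) = -3/(n - 1) = -3/(-1 + n))
c(J) = 36 (c(J) = 6*6 = 36)
q(g) = (36 + g)/(2*g) (q(g) = (g + 36)/(g + g) = (36 + g)/((2*g)) = (36 + g)*(1/(2*g)) = (36 + g)/(2*g))
√(d + q(205)) = √(-32761/6 + (½)*(36 + 205)/205) = √(-32761/6 + (½)*(1/205)*241) = √(-32761/6 + 241/410) = √(-3357641/615) = I*√2064949215/615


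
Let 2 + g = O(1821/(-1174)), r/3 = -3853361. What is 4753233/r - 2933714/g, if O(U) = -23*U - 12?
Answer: -13271710116879913/98056477367 ≈ -1.3535e+5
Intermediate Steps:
r = -11560083 (r = 3*(-3853361) = -11560083)
O(U) = -12 - 23*U
g = 25447/1174 (g = -2 + (-12 - 41883/(-1174)) = -2 + (-12 - 41883*(-1)/1174) = -2 + (-12 - 23*(-1821/1174)) = -2 + (-12 + 41883/1174) = -2 + 27795/1174 = 25447/1174 ≈ 21.675)
4753233/r - 2933714/g = 4753233/(-11560083) - 2933714/25447/1174 = 4753233*(-1/11560083) - 2933714*1174/25447 = -1584411/3853361 - 3444180236/25447 = -13271710116879913/98056477367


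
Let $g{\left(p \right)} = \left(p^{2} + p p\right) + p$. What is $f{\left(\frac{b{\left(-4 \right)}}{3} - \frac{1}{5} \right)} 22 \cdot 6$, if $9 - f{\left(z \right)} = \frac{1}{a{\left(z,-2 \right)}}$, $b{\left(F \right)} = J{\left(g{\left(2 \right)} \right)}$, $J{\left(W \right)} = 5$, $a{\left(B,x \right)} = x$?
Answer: $1254$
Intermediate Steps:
$g{\left(p \right)} = p + 2 p^{2}$ ($g{\left(p \right)} = \left(p^{2} + p^{2}\right) + p = 2 p^{2} + p = p + 2 p^{2}$)
$b{\left(F \right)} = 5$
$f{\left(z \right)} = \frac{19}{2}$ ($f{\left(z \right)} = 9 - \frac{1}{-2} = 9 - - \frac{1}{2} = 9 + \frac{1}{2} = \frac{19}{2}$)
$f{\left(\frac{b{\left(-4 \right)}}{3} - \frac{1}{5} \right)} 22 \cdot 6 = \frac{19}{2} \cdot 22 \cdot 6 = 209 \cdot 6 = 1254$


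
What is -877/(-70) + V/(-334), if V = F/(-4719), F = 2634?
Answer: 230410737/18388370 ≈ 12.530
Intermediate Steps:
V = -878/1573 (V = 2634/(-4719) = 2634*(-1/4719) = -878/1573 ≈ -0.55817)
-877/(-70) + V/(-334) = -877/(-70) - 878/1573/(-334) = -877*(-1/70) - 878/1573*(-1/334) = 877/70 + 439/262691 = 230410737/18388370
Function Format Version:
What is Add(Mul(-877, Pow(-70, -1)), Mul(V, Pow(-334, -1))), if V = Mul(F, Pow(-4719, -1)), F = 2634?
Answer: Rational(230410737, 18388370) ≈ 12.530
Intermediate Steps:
V = Rational(-878, 1573) (V = Mul(2634, Pow(-4719, -1)) = Mul(2634, Rational(-1, 4719)) = Rational(-878, 1573) ≈ -0.55817)
Add(Mul(-877, Pow(-70, -1)), Mul(V, Pow(-334, -1))) = Add(Mul(-877, Pow(-70, -1)), Mul(Rational(-878, 1573), Pow(-334, -1))) = Add(Mul(-877, Rational(-1, 70)), Mul(Rational(-878, 1573), Rational(-1, 334))) = Add(Rational(877, 70), Rational(439, 262691)) = Rational(230410737, 18388370)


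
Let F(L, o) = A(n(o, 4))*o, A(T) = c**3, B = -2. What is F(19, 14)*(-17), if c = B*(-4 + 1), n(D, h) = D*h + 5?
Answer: -51408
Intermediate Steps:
n(D, h) = 5 + D*h
c = 6 (c = -2*(-4 + 1) = -2*(-3) = 6)
A(T) = 216 (A(T) = 6**3 = 216)
F(L, o) = 216*o
F(19, 14)*(-17) = (216*14)*(-17) = 3024*(-17) = -51408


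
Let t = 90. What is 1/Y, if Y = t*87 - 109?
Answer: 1/7721 ≈ 0.00012952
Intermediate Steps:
Y = 7721 (Y = 90*87 - 109 = 7830 - 109 = 7721)
1/Y = 1/7721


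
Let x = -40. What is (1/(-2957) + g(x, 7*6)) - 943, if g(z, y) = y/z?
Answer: -55831137/59140 ≈ -944.05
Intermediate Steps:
(1/(-2957) + g(x, 7*6)) - 943 = (1/(-2957) + (7*6)/(-40)) - 943 = (1*(-1/2957) + 42*(-1/40)) - 943 = (-1/2957 - 21/20) - 943 = -62117/59140 - 943 = -55831137/59140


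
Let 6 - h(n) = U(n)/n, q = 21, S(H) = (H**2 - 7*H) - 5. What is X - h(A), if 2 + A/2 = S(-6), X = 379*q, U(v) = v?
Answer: 7954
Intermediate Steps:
S(H) = -5 + H**2 - 7*H
X = 7959 (X = 379*21 = 7959)
A = 142 (A = -4 + 2*(-5 + (-6)**2 - 7*(-6)) = -4 + 2*(-5 + 36 + 42) = -4 + 2*73 = -4 + 146 = 142)
h(n) = 5 (h(n) = 6 - n/n = 6 - 1*1 = 6 - 1 = 5)
X - h(A) = 7959 - 1*5 = 7959 - 5 = 7954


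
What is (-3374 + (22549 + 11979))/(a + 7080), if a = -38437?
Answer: -31154/31357 ≈ -0.99353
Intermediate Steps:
(-3374 + (22549 + 11979))/(a + 7080) = (-3374 + (22549 + 11979))/(-38437 + 7080) = (-3374 + 34528)/(-31357) = 31154*(-1/31357) = -31154/31357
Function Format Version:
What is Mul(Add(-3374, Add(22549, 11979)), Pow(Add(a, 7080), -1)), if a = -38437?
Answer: Rational(-31154, 31357) ≈ -0.99353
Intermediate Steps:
Mul(Add(-3374, Add(22549, 11979)), Pow(Add(a, 7080), -1)) = Mul(Add(-3374, Add(22549, 11979)), Pow(Add(-38437, 7080), -1)) = Mul(Add(-3374, 34528), Pow(-31357, -1)) = Mul(31154, Rational(-1, 31357)) = Rational(-31154, 31357)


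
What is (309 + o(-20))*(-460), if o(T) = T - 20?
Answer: -123740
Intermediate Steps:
o(T) = -20 + T
(309 + o(-20))*(-460) = (309 + (-20 - 20))*(-460) = (309 - 40)*(-460) = 269*(-460) = -123740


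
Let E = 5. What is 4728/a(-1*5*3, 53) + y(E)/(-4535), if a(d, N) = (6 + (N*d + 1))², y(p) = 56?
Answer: -8459/1786790 ≈ -0.0047342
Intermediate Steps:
a(d, N) = (7 + N*d)² (a(d, N) = (6 + (1 + N*d))² = (7 + N*d)²)
4728/a(-1*5*3, 53) + y(E)/(-4535) = 4728/((7 + 53*(-1*5*3))²) + 56/(-4535) = 4728/((7 + 53*(-5*3))²) + 56*(-1/4535) = 4728/((7 + 53*(-15))²) - 56/4535 = 4728/((7 - 795)²) - 56/4535 = 4728/((-788)²) - 56/4535 = 4728/620944 - 56/4535 = 4728*(1/620944) - 56/4535 = 3/394 - 56/4535 = -8459/1786790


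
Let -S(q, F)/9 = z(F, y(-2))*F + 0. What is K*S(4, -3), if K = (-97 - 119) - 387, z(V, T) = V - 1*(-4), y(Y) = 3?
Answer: -16281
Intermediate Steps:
z(V, T) = 4 + V (z(V, T) = V + 4 = 4 + V)
S(q, F) = -9*F*(4 + F) (S(q, F) = -9*((4 + F)*F + 0) = -9*(F*(4 + F) + 0) = -9*F*(4 + F))
K = -603 (K = -216 - 387 = -603)
K*S(4, -3) = -(-5427)*(-3)*(4 - 3) = -(-5427)*(-3) = -603*27 = -16281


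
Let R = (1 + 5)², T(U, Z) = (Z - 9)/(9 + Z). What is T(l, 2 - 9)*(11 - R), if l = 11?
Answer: 200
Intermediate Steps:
T(U, Z) = (-9 + Z)/(9 + Z)
R = 36 (R = 6² = 36)
T(l, 2 - 9)*(11 - R) = ((-9 + (2 - 9))/(9 + (2 - 9)))*(11 - 1*36) = ((-9 - 7)/(9 - 7))*(11 - 36) = (-16/2)*(-25) = ((½)*(-16))*(-25) = -8*(-25) = 200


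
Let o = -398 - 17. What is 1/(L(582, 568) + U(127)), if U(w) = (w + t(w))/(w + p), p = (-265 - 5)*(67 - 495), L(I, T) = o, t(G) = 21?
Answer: -115687/48009957 ≈ -0.0024096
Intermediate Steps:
o = -415
L(I, T) = -415
p = 115560 (p = -270*(-428) = 115560)
U(w) = (21 + w)/(115560 + w) (U(w) = (w + 21)/(w + 115560) = (21 + w)/(115560 + w))
1/(L(582, 568) + U(127)) = 1/(-415 + (21 + 127)/(115560 + 127)) = 1/(-415 + 148/115687) = 1/(-48009957/115687) = -115687/48009957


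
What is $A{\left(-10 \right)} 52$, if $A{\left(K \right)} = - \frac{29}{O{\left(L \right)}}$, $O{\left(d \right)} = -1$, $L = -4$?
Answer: $1508$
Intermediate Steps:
$A{\left(K \right)} = 29$ ($A{\left(K \right)} = - \frac{29}{-1} = \left(-29\right) \left(-1\right) = 29$)
$A{\left(-10 \right)} 52 = 29 \cdot 52 = 1508$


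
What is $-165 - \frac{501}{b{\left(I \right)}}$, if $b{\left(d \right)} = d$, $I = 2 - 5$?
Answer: $2$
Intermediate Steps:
$I = -3$ ($I = 2 - 5 = -3$)
$-165 - \frac{501}{b{\left(I \right)}} = -165 - \frac{501}{-3} = -165 - -167 = -165 + 167 = 2$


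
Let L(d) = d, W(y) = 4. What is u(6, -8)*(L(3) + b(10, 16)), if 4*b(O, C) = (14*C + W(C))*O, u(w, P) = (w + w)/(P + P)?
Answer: -1719/4 ≈ -429.75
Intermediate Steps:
u(w, P) = w/P (u(w, P) = (2*w)/((2*P)) = (2*w)*(1/(2*P)) = w/P)
b(O, C) = O*(4 + 14*C)/4 (b(O, C) = ((14*C + 4)*O)/4 = ((4 + 14*C)*O)/4 = (O*(4 + 14*C))/4 = O*(4 + 14*C)/4)
u(6, -8)*(L(3) + b(10, 16)) = (6/(-8))*(3 + (1/2)*10*(2 + 7*16)) = (6*(-1/8))*(3 + (1/2)*10*(2 + 112)) = -3*(3 + (1/2)*10*114)/4 = -3*(3 + 570)/4 = -3/4*573 = -1719/4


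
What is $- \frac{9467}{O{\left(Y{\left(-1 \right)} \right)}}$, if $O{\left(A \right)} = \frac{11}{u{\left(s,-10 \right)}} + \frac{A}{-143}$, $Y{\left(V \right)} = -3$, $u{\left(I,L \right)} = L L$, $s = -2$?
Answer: $- \frac{135378100}{1873} \approx -72279.0$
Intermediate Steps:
$u{\left(I,L \right)} = L^{2}$
$O{\left(A \right)} = \frac{11}{100} - \frac{A}{143}$ ($O{\left(A \right)} = \frac{11}{\left(-10\right)^{2}} + \frac{A}{-143} = \frac{11}{100} + A \left(- \frac{1}{143}\right) = 11 \cdot \frac{1}{100} - \frac{A}{143} = \frac{11}{100} - \frac{A}{143}$)
$- \frac{9467}{O{\left(Y{\left(-1 \right)} \right)}} = - \frac{9467}{\frac{11}{100} - - \frac{3}{143}} = - \frac{9467}{\frac{11}{100} + \frac{3}{143}} = - \frac{9467}{\frac{1873}{14300}} = \left(-9467\right) \frac{14300}{1873} = - \frac{135378100}{1873}$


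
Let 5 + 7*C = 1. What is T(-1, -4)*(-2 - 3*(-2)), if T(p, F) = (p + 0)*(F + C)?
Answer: 128/7 ≈ 18.286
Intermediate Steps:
C = -4/7 (C = -5/7 + (⅐)*1 = -5/7 + ⅐ = -4/7 ≈ -0.57143)
T(p, F) = p*(-4/7 + F) (T(p, F) = (p + 0)*(F - 4/7) = p*(-4/7 + F))
T(-1, -4)*(-2 - 3*(-2)) = ((⅐)*(-1)*(-4 + 7*(-4)))*(-2 - 3*(-2)) = ((⅐)*(-1)*(-4 - 28))*(-2 + 6) = ((⅐)*(-1)*(-32))*4 = (32/7)*4 = 128/7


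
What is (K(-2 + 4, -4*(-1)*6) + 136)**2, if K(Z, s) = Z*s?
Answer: 33856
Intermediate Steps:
(K(-2 + 4, -4*(-1)*6) + 136)**2 = ((-2 + 4)*(-4*(-1)*6) + 136)**2 = (2*(4*6) + 136)**2 = (2*24 + 136)**2 = (48 + 136)**2 = 184**2 = 33856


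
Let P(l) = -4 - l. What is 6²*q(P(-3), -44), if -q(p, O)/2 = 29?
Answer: -2088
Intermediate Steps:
q(p, O) = -58 (q(p, O) = -2*29 = -58)
6²*q(P(-3), -44) = 6²*(-58) = 36*(-58) = -2088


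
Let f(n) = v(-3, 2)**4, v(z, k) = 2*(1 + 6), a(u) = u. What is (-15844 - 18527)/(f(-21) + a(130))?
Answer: -34371/38546 ≈ -0.89169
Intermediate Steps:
v(z, k) = 14 (v(z, k) = 2*7 = 14)
f(n) = 38416 (f(n) = 14**4 = 38416)
(-15844 - 18527)/(f(-21) + a(130)) = (-15844 - 18527)/(38416 + 130) = -34371/38546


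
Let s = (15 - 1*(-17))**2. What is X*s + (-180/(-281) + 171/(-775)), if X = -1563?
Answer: -348551409351/217775 ≈ -1.6005e+6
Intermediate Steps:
s = 1024 (s = (15 + 17)**2 = 32**2 = 1024)
X*s + (-180/(-281) + 171/(-775)) = -1563*1024 + (-180/(-281) + 171/(-775)) = -1600512 + (-180*(-1/281) + 171*(-1/775)) = -1600512 + (180/281 - 171/775) = -1600512 + 91449/217775 = -348551409351/217775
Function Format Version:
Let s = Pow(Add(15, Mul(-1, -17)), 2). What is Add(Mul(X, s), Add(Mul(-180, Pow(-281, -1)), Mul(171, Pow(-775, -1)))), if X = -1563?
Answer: Rational(-348551409351, 217775) ≈ -1.6005e+6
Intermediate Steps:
s = 1024 (s = Pow(Add(15, 17), 2) = Pow(32, 2) = 1024)
Add(Mul(X, s), Add(Mul(-180, Pow(-281, -1)), Mul(171, Pow(-775, -1)))) = Add(Mul(-1563, 1024), Add(Mul(-180, Pow(-281, -1)), Mul(171, Pow(-775, -1)))) = Add(-1600512, Add(Mul(-180, Rational(-1, 281)), Mul(171, Rational(-1, 775)))) = Add(-1600512, Add(Rational(180, 281), Rational(-171, 775))) = Add(-1600512, Rational(91449, 217775)) = Rational(-348551409351, 217775)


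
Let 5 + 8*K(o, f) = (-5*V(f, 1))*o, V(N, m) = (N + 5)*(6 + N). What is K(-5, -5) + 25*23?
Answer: 4595/8 ≈ 574.38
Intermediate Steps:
V(N, m) = (5 + N)*(6 + N)
K(o, f) = -5/8 + o*(-150 - 55*f - 5*f²)/8 (K(o, f) = -5/8 + ((-5*(30 + f² + 11*f))*o)/8 = -5/8 + ((-150 - 55*f - 5*f²)*o)/8 = -5/8 + (o*(-150 - 55*f - 5*f²))/8 = -5/8 + o*(-150 - 55*f - 5*f²)/8)
K(-5, -5) + 25*23 = (-5/8 - 5/8*(-5)*(30 + (-5)² + 11*(-5))) + 25*23 = (-5/8 - 5/8*(-5)*(30 + 25 - 55)) + 575 = (-5/8 - 5/8*(-5)*0) + 575 = (-5/8 + 0) + 575 = -5/8 + 575 = 4595/8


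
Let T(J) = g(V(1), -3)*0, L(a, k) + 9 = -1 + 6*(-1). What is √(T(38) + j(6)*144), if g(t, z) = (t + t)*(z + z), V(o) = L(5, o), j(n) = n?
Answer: 12*√6 ≈ 29.394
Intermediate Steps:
L(a, k) = -16 (L(a, k) = -9 + (-1 + 6*(-1)) = -9 + (-1 - 6) = -9 - 7 = -16)
V(o) = -16
g(t, z) = 4*t*z (g(t, z) = (2*t)*(2*z) = 4*t*z)
T(J) = 0 (T(J) = (4*(-16)*(-3))*0 = 192*0 = 0)
√(T(38) + j(6)*144) = √(0 + 6*144) = √(0 + 864) = √864 = 12*√6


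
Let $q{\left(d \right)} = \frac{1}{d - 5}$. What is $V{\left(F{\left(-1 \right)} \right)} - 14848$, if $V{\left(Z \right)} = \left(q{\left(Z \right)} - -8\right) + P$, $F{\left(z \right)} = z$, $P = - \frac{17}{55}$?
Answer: $- \frac{4897357}{330} \approx -14840.0$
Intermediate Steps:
$P = - \frac{17}{55}$ ($P = \left(-17\right) \frac{1}{55} = - \frac{17}{55} \approx -0.30909$)
$q{\left(d \right)} = \frac{1}{-5 + d}$
$V{\left(Z \right)} = \frac{423}{55} + \frac{1}{-5 + Z}$ ($V{\left(Z \right)} = \left(\frac{1}{-5 + Z} - -8\right) - \frac{17}{55} = \left(\frac{1}{-5 + Z} + 8\right) - \frac{17}{55} = \left(8 + \frac{1}{-5 + Z}\right) - \frac{17}{55} = \frac{423}{55} + \frac{1}{-5 + Z}$)
$V{\left(F{\left(-1 \right)} \right)} - 14848 = \frac{-2060 + 423 \left(-1\right)}{55 \left(-5 - 1\right)} - 14848 = \frac{-2060 - 423}{55 \left(-6\right)} - 14848 = \frac{1}{55} \left(- \frac{1}{6}\right) \left(-2483\right) - 14848 = \frac{2483}{330} - 14848 = - \frac{4897357}{330}$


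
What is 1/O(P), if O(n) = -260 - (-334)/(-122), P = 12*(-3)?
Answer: -61/16027 ≈ -0.0038061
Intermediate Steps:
P = -36
O(n) = -16027/61 (O(n) = -260 - (-334)*(-1)/122 = -260 - 1*167/61 = -260 - 167/61 = -16027/61)
1/O(P) = 1/(-16027/61) = -61/16027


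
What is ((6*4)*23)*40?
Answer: 22080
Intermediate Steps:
((6*4)*23)*40 = (24*23)*40 = 552*40 = 22080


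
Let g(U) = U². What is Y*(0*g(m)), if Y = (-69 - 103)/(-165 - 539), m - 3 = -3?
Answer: 0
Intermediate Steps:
m = 0 (m = 3 - 3 = 0)
Y = 43/176 (Y = -172/(-704) = -172*(-1/704) = 43/176 ≈ 0.24432)
Y*(0*g(m)) = 43*(0*0²)/176 = 43*(0*0)/176 = (43/176)*0 = 0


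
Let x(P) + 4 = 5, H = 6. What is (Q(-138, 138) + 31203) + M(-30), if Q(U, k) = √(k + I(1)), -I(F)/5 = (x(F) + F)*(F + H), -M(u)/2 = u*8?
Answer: 31683 + 2*√17 ≈ 31691.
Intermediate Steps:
x(P) = 1 (x(P) = -4 + 5 = 1)
M(u) = -16*u (M(u) = -2*u*8 = -16*u)
I(F) = -5*(1 + F)*(6 + F) (I(F) = -5*(1 + F)*(F + 6) = -5*(1 + F)*(6 + F))
Q(U, k) = √(-70 + k) (Q(U, k) = √(k + (-30 - 35*1 - 5*1²)) = √(k + (-30 - 35 - 5*1)) = √(k + (-30 - 35 - 5)) = √(k - 70) = √(-70 + k))
(Q(-138, 138) + 31203) + M(-30) = (√(-70 + 138) + 31203) - 16*(-30) = (√68 + 31203) + 480 = (2*√17 + 31203) + 480 = (31203 + 2*√17) + 480 = 31683 + 2*√17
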